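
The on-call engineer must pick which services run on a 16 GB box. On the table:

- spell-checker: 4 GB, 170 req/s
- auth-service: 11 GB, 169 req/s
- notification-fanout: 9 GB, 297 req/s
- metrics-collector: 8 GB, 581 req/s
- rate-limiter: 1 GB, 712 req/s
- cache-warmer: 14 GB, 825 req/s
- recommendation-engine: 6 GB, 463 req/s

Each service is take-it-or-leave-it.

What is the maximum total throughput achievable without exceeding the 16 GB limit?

1756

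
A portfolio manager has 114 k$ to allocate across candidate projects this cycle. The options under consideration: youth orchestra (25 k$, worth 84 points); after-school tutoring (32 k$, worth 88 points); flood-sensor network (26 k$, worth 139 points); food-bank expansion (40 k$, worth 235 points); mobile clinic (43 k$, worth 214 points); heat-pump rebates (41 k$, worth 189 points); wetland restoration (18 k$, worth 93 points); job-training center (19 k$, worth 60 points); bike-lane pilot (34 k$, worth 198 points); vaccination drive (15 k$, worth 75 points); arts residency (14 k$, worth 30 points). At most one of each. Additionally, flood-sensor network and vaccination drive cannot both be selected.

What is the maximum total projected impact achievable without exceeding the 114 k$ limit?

602

Flood-sensor network + food-bank expansion + bike-lane pilot + arts residency uses 114 of the 114 k$ and totals 602.
The closest alternative, food-bank expansion + wetland restoration + bike-lane pilot + vaccination drive, reaches only 601.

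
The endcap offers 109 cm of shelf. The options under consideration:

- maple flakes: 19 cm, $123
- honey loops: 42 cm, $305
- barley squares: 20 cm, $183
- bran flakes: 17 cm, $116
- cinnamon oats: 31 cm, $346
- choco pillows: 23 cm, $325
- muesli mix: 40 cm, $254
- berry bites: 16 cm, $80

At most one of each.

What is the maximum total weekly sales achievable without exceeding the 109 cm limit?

1057

Greedy by ratio would take barley squares + bran flakes + cinnamon oats + choco pillows + berry bites: 107 cm used, total 1050.
The 17 cm tied up in bran flakes is better spent on maple flakes — total rises to 1057 (109 cm).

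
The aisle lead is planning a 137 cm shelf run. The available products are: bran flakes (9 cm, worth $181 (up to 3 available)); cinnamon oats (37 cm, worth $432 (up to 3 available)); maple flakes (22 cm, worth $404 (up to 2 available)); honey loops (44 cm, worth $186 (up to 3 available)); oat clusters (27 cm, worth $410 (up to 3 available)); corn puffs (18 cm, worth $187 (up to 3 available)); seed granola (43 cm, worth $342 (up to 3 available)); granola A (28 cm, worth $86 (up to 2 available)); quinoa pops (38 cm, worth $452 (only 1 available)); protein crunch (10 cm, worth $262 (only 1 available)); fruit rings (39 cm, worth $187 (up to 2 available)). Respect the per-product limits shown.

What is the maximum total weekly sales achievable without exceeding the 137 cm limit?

2433

Best packing: 3×bran flakes + 2×maple flakes + 2×oat clusters + protein crunch — 135 cm, 2433 total.
That's the maximum — no swap from here does better than 2433.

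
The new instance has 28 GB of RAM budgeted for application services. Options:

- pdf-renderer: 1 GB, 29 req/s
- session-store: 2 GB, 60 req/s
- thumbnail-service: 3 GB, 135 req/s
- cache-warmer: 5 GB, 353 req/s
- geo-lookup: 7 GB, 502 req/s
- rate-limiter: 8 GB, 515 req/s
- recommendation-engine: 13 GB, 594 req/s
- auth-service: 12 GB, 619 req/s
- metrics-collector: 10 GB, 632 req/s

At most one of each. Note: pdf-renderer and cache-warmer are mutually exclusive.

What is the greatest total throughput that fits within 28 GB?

By throughput per GB: geo-lookup 71.71, cache-warmer 70.60, rate-limiter 64.38, metrics-collector 63.20 lead.
Thumbnail-service + geo-lookup + rate-limiter + metrics-collector uses 28 of the 28 GB and totals 1784.
Every other selection either busts 28 GB or breaks a pairing rule or fails to beat 1784.

1784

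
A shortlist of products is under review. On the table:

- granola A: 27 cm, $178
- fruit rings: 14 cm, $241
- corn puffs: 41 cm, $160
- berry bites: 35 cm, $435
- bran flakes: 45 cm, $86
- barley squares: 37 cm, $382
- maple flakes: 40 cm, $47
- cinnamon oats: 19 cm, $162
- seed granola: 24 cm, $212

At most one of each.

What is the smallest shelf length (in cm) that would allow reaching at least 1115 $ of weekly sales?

105

Need the lightest bundle worth ≥ 1115.
fruit rings + berry bites + barley squares + cinnamon oats: 1220 weekly sales at 105 cm.
Below 105 cm the best achievable stays under 1115.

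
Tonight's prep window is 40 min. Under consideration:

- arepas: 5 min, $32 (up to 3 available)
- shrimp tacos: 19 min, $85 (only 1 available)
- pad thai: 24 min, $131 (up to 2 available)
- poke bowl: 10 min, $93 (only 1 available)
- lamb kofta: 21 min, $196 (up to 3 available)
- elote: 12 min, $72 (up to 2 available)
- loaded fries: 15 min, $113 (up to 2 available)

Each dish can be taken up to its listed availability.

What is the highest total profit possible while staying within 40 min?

Density check — lamb kofta 9.33, poke bowl 9.30, loaded fries 7.53, arepas 6.40 are the best per min.
Best packing: arepas + poke bowl + lamb kofta — 36 min, 321 total.

321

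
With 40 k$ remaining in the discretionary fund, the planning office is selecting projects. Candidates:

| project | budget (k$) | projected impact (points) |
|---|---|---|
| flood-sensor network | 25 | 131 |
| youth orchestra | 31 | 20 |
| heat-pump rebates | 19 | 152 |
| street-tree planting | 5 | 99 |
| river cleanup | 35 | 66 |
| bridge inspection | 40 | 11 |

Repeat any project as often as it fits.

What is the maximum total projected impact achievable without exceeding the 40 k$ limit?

Ranking by ratio (projected impact/k$): street-tree planting 19.80, heat-pump rebates 8.00, flood-sensor network 5.24.
Taking 8×street-tree planting: 40 k$ used, 792 in projected impact.
That's the maximum — no swap from here does better than 792.

792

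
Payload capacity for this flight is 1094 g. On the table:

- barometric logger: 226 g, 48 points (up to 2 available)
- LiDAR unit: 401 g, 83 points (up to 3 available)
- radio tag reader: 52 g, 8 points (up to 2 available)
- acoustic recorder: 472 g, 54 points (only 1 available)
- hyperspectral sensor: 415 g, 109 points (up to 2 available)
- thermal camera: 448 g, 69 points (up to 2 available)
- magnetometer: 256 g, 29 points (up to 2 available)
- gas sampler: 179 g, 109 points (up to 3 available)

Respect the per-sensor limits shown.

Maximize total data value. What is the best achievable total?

452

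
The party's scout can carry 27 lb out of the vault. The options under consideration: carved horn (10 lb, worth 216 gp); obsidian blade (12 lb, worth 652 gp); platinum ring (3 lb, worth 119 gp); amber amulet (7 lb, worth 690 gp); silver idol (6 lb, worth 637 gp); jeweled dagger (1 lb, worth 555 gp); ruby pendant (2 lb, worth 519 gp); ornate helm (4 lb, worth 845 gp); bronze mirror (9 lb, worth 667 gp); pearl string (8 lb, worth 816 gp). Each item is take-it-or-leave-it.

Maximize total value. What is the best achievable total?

3544

Ranking by ratio (value/lb): jeweled dagger 555.00, ruby pendant 259.50, ornate helm 211.25.
Greedy by ratio would take platinum ring + silver idol + jeweled dagger + ruby pendant + ornate helm + pearl string: 24 lb used, total 3491.
Replace silver idol with amber amulet: the trade gains 53 net, giving 3544 at 25 lb.
Runner-up amber amulet + silver idol + jeweled dagger + ornate helm + pearl string tops out at 3543.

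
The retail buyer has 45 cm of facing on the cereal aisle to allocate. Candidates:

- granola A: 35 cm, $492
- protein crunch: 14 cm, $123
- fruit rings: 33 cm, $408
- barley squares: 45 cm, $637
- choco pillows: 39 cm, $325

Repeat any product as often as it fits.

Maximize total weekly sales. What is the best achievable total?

By weekly sales per cm: barley squares 14.16, granola A 14.06, fruit rings 12.36, protein crunch 8.79 lead.
The ratio ordering already packs tightly: barley squares, 45 cm, 637.

637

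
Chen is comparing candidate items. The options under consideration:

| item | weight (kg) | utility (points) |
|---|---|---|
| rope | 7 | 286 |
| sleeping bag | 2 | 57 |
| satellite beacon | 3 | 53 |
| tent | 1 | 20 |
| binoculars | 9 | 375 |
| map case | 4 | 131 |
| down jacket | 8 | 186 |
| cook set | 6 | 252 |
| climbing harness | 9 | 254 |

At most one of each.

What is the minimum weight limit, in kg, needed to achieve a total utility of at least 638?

Look for the lowest-weight combination reaching 638.
Taking rope + binoculars gives 661 (≥ 638) for 16 kg.
No combination under 16 kg hits 638.

16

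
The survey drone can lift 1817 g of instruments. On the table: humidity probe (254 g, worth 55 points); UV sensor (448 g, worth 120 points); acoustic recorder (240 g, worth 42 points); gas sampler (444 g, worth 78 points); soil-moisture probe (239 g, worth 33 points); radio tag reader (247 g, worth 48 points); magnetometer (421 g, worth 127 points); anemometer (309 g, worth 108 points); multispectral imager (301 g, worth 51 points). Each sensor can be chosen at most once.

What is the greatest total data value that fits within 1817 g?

461

Ranking by ratio (data value/g): anemometer 0.35, magnetometer 0.30, UV sensor 0.27, humidity probe 0.22.
Greedy by ratio would take humidity probe + UV sensor + radio tag reader + magnetometer + anemometer: 1679 g used, total 458.
Replace radio tag reader with multispectral imager: the trade gains 3 net, giving 461 at 1733 g.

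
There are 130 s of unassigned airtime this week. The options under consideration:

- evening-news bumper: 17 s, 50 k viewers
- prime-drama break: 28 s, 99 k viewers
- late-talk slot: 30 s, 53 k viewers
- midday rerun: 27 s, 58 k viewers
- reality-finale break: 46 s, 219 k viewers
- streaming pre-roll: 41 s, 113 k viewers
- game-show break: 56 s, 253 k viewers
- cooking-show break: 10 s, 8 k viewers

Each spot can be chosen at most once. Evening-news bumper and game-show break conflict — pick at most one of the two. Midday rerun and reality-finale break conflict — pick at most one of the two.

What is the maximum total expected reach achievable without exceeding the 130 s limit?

571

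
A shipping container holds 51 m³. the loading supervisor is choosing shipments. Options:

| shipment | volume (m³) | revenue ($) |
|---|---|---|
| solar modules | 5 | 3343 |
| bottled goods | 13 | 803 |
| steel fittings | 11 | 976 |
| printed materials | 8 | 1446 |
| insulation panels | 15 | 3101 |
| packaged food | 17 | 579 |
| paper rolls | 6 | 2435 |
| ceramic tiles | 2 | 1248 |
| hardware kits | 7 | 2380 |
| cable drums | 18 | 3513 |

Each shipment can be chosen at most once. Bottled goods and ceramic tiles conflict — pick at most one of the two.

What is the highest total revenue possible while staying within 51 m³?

By revenue per m³: solar modules 668.60, ceramic tiles 624.00, paper rolls 405.83, hardware kits 340.00 lead.
A density-first pass picks solar modules + printed materials + insulation panels + paper rolls + ceramic tiles + hardware kits — 13953 at 43 m³.
Replace printed materials and ceramic tiles with cable drums: the trade gains 819 net, giving 14772 at 51 m³.
An exhaustive check of the 1024 subsets confirms 14772.

14772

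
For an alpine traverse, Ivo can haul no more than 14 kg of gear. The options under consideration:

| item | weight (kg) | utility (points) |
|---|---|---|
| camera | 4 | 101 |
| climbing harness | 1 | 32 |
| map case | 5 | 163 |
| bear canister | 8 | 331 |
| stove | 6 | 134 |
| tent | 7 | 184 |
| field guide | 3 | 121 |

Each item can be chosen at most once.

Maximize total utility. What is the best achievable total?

526

The ratio heuristic lands on climbing harness + bear canister + field guide (484) but leaves 2 kg idle.
The 3 kg tied up in field guide is better spent on map case — total rises to 526 (14 kg).
Runner-up map case + bear canister tops out at 494.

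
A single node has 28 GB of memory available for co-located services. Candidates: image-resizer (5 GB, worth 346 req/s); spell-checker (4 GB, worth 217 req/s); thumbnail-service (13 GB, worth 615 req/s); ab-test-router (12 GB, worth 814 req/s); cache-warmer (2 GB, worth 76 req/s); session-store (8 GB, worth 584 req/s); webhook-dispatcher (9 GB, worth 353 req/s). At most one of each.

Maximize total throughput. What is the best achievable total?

1820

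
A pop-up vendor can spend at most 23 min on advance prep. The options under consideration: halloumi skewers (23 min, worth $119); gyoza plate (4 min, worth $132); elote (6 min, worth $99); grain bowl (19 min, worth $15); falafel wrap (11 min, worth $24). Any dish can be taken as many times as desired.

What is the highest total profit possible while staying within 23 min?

660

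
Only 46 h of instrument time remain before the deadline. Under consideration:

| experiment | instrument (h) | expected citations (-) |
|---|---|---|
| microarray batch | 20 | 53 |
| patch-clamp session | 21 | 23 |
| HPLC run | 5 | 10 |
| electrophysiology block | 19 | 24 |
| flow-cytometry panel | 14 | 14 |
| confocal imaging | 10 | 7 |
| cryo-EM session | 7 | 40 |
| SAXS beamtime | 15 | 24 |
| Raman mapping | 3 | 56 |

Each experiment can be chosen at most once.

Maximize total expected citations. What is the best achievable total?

Density check — Raman mapping 18.67, cryo-EM session 5.71, microarray batch 2.65 are the best per h.
A density-first pass picks microarray batch + HPLC run + confocal imaging + cryo-EM session + Raman mapping — 166 at 45 h.
Dropping HPLC run and confocal imaging frees 15 h; slotting in SAXS beamtime (15 h) lifts the total to 173 at 45 h.
Runner-up microarray batch + HPLC run + confocal imaging + cryo-EM session + Raman mapping tops out at 166.

173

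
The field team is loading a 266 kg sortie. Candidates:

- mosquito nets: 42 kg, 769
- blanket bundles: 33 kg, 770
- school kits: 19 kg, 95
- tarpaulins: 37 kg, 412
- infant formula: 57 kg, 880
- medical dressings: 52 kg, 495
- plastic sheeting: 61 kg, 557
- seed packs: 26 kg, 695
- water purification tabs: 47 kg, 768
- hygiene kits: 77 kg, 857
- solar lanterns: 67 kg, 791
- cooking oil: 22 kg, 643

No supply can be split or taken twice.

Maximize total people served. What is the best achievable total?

4937

The ratio ordering already packs tightly: mosquito nets + blanket bundles + tarpaulins + infant formula + seed packs + water purification tabs + cooking oil, 264 kg, 4937.
Runner-up mosquito nets + blanket bundles + school kits + infant formula + seed packs + solar lanterns + cooking oil tops out at 4643.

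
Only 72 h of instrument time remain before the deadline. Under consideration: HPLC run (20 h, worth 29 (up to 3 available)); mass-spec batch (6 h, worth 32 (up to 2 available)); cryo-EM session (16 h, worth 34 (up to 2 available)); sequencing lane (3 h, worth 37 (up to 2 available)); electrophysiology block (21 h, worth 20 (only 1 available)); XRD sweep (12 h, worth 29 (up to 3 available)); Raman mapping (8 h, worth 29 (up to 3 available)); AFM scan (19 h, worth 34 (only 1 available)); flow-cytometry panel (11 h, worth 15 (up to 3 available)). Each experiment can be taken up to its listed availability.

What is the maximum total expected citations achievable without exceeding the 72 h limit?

A density-first pass picks 2×mass-spec batch + 2×sequencing lane + 2×XRD sweep + 3×Raman mapping — 283 at 66 h.
Replace XRD sweep with cryo-EM session: the trade gains 5 net, giving 288 at 70 h.
No other feasible combination exceeds 288.

288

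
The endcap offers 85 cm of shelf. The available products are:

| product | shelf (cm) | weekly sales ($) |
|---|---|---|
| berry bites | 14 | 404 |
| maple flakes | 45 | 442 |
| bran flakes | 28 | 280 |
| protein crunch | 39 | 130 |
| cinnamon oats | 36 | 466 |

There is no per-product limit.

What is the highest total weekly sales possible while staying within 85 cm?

2424

Best packing: 6×berry bites — 84 cm, 2424 total.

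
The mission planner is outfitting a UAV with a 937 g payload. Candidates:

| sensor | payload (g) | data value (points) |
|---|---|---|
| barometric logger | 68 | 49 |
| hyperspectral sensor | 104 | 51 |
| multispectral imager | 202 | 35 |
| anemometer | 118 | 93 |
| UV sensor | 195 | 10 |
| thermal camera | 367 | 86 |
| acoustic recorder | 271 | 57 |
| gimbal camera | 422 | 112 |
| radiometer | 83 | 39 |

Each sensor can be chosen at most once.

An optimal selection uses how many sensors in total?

5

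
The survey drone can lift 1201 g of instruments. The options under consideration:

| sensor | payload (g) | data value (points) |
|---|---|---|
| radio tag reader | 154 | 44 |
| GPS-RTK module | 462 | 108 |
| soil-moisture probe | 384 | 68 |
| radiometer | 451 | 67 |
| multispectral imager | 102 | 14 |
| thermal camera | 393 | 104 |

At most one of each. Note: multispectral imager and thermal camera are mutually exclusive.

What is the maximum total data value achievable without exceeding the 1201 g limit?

256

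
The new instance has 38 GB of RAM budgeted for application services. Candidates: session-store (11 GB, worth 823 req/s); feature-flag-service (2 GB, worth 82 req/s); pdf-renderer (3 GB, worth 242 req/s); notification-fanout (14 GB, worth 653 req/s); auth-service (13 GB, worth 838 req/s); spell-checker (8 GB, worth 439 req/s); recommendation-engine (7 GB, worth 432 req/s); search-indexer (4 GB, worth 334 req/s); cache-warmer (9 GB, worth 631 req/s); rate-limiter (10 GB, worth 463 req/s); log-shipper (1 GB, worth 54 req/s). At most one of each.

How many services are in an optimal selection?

5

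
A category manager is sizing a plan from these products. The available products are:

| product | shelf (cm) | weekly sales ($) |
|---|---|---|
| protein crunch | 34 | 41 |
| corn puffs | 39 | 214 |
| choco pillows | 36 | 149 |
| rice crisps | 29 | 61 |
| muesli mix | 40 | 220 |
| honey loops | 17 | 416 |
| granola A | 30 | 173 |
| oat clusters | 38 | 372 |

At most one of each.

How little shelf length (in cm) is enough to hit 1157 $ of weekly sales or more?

Minimise cm subject to total weekly sales ≥ 1157.
corn puffs + honey loops + granola A + oat clusters reaches 1175 using 124 cm.
No combination under 124 cm hits 1157.

124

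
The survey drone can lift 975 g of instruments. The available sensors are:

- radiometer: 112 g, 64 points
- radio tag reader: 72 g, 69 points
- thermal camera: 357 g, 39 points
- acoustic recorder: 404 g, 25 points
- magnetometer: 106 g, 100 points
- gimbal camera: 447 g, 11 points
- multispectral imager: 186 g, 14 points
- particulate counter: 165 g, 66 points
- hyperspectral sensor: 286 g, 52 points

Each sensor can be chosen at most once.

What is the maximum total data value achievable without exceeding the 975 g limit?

Radiometer + radio tag reader + magnetometer + multispectral imager + particulate counter + hyperspectral sensor uses 927 of the 975 g and totals 365.
No other feasible combination exceeds 365.

365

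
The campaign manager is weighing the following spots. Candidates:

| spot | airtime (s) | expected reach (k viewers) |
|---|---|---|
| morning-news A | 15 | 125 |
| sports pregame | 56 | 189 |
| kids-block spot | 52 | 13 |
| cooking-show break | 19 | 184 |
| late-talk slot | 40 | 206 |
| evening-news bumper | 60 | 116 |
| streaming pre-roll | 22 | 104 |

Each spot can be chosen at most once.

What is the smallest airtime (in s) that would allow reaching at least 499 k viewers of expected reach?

74

Look for the lowest-airtime combination reaching 499.
morning-news A + cooking-show break + late-talk slot reaches 515 using 74 s.
Below 74 s the best achievable stays under 499.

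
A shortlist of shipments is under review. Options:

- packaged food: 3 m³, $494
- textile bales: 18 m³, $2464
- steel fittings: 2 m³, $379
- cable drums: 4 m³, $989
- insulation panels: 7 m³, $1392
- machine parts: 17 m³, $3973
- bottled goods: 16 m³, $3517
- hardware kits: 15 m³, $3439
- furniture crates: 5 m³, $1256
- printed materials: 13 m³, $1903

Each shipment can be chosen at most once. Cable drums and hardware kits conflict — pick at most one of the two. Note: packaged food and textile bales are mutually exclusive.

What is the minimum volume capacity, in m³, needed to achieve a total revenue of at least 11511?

52

Need the lightest bundle worth ≥ 11511.
packaged food + cable drums + insulation panels + machine parts + bottled goods + furniture crates reaches 11621 using 52 m³.
Below 52 m³ the best achievable stays under 11511.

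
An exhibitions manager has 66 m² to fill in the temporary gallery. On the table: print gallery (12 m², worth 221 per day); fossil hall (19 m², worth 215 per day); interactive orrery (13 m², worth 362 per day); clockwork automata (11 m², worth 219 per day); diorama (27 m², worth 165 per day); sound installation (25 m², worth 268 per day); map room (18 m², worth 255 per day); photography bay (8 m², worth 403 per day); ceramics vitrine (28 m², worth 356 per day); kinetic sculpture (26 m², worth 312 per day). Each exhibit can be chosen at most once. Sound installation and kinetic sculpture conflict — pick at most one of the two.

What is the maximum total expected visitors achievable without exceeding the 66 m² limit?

By expected visitors per m²: photography bay 50.38, interactive orrery 27.85, clockwork automata 19.91, print gallery 18.42 lead.
Best packing: print gallery + interactive orrery + clockwork automata + map room + photography bay — 62 m², 1460 total.
An exhaustive check of the 1024 subsets confirms 1460.

1460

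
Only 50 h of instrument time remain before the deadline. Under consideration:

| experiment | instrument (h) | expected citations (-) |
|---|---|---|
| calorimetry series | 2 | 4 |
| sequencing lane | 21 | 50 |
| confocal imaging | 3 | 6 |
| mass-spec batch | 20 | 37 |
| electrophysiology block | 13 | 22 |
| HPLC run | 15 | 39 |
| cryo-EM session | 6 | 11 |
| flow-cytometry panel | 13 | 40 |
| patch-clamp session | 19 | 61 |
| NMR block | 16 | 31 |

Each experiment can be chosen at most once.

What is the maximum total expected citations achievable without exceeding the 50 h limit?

146

A density-first pass picks calorimetry series + HPLC run + flow-cytometry panel + patch-clamp session — 144 at 49 h.
Replace calorimetry series with confocal imaging: the trade gains 2 net, giving 146 at 50 h.
Runner-up calorimetry series + HPLC run + flow-cytometry panel + patch-clamp session tops out at 144.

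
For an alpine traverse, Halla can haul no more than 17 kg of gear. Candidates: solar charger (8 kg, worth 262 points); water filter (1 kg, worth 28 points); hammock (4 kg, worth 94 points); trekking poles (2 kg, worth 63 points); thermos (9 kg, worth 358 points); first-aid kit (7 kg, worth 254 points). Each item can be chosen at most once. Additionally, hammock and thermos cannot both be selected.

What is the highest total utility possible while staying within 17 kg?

640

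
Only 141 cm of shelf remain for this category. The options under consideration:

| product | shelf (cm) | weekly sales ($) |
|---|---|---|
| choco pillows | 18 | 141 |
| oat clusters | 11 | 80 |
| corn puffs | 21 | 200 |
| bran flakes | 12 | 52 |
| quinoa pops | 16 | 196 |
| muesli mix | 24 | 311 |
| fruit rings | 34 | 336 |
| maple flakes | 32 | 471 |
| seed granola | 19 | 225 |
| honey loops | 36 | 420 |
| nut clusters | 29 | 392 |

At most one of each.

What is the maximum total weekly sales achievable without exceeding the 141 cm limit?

A density-first pass picks corn puffs + quinoa pops + muesli mix + maple flakes + seed granola + nut clusters — 1795 at 141 cm.
Replace corn puffs and quinoa pops with honey loops: the trade gains 24 net, giving 1819 at 140 cm.
Runner-up corn puffs + quinoa pops + muesli mix + maple flakes + seed granola + nut clusters tops out at 1795.

1819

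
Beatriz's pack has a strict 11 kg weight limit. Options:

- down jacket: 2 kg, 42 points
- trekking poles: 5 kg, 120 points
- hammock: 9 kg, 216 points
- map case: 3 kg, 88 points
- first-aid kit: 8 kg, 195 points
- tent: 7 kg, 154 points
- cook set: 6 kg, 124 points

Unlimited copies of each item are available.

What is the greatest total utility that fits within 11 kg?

306

By utility per kg: map case 29.33, first-aid kit 24.38, trekking poles 24.00 lead.
Down jacket + 3×map case uses 11 of the 11 kg and totals 306.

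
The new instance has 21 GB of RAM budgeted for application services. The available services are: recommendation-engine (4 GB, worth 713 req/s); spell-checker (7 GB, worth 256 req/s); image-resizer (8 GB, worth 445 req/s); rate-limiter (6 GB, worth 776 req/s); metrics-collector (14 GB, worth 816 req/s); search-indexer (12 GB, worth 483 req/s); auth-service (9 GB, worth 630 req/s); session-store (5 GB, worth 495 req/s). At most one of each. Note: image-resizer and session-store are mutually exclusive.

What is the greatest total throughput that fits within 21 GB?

A density-first pass picks recommendation-engine + rate-limiter + session-store — 1984 at 15 GB.
The 5 GB tied up in session-store is better spent on auth-service — total rises to 2119 (19 GB).
The closest alternative, recommendation-engine + rate-limiter + session-store, reaches only 1984.

2119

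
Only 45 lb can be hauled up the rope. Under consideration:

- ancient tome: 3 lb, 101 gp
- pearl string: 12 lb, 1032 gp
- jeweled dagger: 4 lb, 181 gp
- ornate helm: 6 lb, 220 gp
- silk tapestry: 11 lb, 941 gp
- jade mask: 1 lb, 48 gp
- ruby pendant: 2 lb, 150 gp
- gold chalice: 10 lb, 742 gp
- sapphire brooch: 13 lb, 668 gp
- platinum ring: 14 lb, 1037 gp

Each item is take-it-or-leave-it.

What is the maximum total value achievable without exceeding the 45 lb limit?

Density check — pearl string 86.00, silk tapestry 85.55, ruby pendant 75.00, gold chalice 74.20 are the best per lb.
Taking the top-ratio items first gives ancient tome + pearl string + jeweled dagger + silk tapestry + jade mask + ruby pendant + gold chalice for 3195 (43 lb).
The 13 lb tied up in ancient tome and gold chalice is better spent on platinum ring — total rises to 3389 (44 lb).

3389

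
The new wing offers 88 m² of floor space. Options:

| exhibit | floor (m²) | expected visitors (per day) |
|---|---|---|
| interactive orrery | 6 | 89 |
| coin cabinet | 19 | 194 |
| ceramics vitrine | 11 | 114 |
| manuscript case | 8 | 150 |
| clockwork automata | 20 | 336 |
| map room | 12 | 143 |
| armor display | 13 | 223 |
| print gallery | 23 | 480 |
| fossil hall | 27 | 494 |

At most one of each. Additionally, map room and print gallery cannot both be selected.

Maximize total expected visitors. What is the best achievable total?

1550

By expected visitors per m²: print gallery 20.87, manuscript case 18.75, fossil hall 18.30 lead.
Best packing: interactive orrery + ceramics vitrine + manuscript case + armor display + print gallery + fossil hall — 88 m², 1550 total.
Nothing else feasible within 88 m² beats 1550.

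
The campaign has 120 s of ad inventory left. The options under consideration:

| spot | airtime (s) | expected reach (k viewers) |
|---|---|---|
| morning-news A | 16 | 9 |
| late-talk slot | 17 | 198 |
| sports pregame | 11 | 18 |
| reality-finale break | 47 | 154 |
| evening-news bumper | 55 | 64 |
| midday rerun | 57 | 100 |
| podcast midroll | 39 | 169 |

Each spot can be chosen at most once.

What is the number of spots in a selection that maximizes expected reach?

The maximum expected reach within 120 s is 539.
For example late-talk slot + sports pregame + reality-finale break + podcast midroll achieves it, using 114 s.
Any selection reaching 539 contains exactly 4 spots.

4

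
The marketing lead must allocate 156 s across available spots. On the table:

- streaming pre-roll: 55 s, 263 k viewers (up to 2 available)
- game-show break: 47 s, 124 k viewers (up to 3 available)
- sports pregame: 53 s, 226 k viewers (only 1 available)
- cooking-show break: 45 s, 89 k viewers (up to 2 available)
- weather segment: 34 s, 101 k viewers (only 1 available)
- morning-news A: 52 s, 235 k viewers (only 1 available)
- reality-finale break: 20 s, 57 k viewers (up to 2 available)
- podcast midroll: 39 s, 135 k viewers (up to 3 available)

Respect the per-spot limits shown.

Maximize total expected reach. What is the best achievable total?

661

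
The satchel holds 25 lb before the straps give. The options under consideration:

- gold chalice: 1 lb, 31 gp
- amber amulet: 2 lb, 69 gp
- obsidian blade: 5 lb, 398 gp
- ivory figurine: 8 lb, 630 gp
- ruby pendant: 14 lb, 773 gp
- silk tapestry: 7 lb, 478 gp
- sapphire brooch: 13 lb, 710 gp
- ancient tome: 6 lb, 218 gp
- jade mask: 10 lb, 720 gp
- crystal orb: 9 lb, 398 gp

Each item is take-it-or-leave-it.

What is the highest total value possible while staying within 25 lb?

1828

Density check — obsidian blade 79.60, ivory figurine 78.75, jade mask 72.00, silk tapestry 68.29 are the best per lb.
A density-first pass picks amber amulet + obsidian blade + ivory figurine + jade mask — 1817 at 25 lb.
Replace amber amulet and obsidian blade with silk tapestry: the trade gains 11 net, giving 1828 at 25 lb.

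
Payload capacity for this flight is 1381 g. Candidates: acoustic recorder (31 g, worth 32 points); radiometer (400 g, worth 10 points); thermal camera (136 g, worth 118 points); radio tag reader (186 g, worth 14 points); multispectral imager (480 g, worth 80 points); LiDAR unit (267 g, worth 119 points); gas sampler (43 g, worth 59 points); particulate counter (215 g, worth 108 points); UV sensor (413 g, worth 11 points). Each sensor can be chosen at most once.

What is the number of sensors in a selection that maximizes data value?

Optimal total is 530.
One optimal bundle: acoustic recorder + thermal camera + radio tag reader + multispectral imager + LiDAR unit + gas sampler + particulate counter (1358 g).
All optima have 7 sensors.

7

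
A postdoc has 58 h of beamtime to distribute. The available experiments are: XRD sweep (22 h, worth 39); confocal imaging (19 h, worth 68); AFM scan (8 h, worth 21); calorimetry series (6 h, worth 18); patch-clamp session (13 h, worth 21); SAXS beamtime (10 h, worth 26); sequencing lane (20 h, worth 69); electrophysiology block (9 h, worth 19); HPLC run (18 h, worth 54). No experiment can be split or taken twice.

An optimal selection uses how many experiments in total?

3

Best achievable expected citations is 191.
One optimal bundle: confocal imaging + sequencing lane + HPLC run (57 h).
Any selection reaching 191 contains exactly 3 experiments.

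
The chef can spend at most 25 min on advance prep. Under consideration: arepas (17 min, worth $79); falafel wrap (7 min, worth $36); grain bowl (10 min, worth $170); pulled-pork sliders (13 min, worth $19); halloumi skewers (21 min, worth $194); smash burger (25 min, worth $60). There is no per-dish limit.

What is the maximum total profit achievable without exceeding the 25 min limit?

340

2×grain bowl uses 20 of the 25 min and totals 340.
No other feasible combination exceeds 340.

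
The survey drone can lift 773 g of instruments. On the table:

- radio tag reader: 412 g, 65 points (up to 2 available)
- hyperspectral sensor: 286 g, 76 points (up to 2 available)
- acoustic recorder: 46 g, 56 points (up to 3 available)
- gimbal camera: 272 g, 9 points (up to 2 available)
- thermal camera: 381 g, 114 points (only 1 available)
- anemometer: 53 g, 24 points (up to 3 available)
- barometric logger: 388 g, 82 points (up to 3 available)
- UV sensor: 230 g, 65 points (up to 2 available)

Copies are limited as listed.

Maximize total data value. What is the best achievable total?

Taking the top-ratio sensors first gives 3×acoustic recorder + thermal camera + 3×anemometer for 354 (678 g).
Dropping thermal camera frees 381 g; slotting in 2×UV sensor (460 g) lifts the total to 370 at 757 g.
Every other selection either busts 773 g or exceeds an availability limit or fails to beat 370.

370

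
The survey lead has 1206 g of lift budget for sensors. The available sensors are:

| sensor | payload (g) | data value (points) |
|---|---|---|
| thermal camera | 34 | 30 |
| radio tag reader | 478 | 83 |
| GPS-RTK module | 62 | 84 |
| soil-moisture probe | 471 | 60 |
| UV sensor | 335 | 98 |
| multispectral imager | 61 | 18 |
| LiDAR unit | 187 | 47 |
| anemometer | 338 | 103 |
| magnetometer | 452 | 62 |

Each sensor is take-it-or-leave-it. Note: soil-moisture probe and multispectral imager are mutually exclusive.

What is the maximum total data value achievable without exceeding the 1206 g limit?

380

Thermal camera + GPS-RTK module + UV sensor + multispectral imager + LiDAR unit + anemometer uses 1017 of the 1206 g and totals 380.
No other feasible combination exceeds 380.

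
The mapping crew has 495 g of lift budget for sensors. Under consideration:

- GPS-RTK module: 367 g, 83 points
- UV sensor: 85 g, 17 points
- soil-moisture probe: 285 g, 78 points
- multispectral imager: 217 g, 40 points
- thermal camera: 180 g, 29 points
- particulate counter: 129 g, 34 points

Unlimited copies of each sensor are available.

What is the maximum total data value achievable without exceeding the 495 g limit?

119

Taking the top-ratio sensors first gives soil-moisture probe + particulate counter for 112 (414 g).
Dropping soil-moisture probe frees 285 g; slotting in UV sensor + 2×particulate counter (343 g) lifts the total to 119 at 472 g.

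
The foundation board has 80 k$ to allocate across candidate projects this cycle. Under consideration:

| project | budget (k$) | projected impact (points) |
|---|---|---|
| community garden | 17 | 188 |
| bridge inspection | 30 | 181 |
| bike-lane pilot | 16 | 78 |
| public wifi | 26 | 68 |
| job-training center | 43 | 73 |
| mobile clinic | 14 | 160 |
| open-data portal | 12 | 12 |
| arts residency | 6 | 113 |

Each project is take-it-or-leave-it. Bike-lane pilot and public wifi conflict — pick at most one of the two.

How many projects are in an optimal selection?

5

Best achievable projected impact is 654.
community garden + bridge inspection + mobile clinic + open-data portal + arts residency hits 654 at 79 k$.
Any selection reaching 654 contains exactly 5 projects.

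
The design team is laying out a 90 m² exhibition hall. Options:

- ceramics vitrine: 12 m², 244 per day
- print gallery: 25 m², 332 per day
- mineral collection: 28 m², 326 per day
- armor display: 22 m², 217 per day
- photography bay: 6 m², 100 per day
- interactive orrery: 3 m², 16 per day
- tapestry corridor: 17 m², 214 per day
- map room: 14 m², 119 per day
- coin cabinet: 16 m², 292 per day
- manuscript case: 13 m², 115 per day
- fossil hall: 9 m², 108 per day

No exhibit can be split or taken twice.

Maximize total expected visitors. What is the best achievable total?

1310

Ranking by ratio (expected visitors/m²): ceramics vitrine 20.33, coin cabinet 18.25, photography bay 16.67.
The ratio heuristic lands on ceramics vitrine + print gallery + photography bay + interactive orrery + tapestry corridor + coin cabinet + fossil hall (1306) but leaves 2 m² idle.
The 26 m² tied up in tapestry corridor and fossil hall is better spent on mineral collection — total rises to 1310 (90 m²).
Next best is ceramics vitrine + print gallery + photography bay + interactive orrery + tapestry corridor + coin cabinet + fossil hall at 1306 (88 m²) — short by 4.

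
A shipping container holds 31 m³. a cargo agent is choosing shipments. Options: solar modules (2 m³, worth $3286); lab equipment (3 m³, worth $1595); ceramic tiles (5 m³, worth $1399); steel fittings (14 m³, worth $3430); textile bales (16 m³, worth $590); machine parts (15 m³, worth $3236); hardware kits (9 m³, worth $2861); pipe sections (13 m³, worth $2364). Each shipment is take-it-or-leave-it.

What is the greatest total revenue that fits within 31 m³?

11172

A density-first pass picks solar modules + lab equipment + ceramic tiles + hardware kits — 9141 at 19 m³.
Replace ceramic tiles with steel fittings: the trade gains 2031 net, giving 11172 at 28 m³.
Next best is solar modules + lab equipment + machine parts + hardware kits at 10978 (29 m³) — short by 194.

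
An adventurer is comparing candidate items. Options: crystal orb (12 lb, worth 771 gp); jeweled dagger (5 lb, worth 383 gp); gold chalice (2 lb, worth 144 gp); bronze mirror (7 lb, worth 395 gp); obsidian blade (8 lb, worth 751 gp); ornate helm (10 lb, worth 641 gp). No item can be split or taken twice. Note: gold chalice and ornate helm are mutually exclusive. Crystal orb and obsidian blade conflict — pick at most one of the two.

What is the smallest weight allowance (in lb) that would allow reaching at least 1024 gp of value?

Need the lightest bundle worth ≥ 1024.
jeweled dagger + obsidian blade: 1134 value at 13 lb.
Any bundle with less than 13 lb falls short of 1024.

13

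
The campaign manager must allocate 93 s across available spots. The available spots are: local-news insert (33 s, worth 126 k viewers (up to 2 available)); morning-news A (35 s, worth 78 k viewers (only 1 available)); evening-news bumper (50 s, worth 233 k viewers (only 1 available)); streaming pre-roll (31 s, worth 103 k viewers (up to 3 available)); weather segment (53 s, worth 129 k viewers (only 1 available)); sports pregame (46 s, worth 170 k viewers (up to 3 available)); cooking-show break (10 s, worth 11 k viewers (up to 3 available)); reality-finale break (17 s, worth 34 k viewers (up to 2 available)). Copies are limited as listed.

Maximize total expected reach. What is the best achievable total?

370

Local-news insert + evening-news bumper + cooking-show break uses 93 of the 93 s and totals 370.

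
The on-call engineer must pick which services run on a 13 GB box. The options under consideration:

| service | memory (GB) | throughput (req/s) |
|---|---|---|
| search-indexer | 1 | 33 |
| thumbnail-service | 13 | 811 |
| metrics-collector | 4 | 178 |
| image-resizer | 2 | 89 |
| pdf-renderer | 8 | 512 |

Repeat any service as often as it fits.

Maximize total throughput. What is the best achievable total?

811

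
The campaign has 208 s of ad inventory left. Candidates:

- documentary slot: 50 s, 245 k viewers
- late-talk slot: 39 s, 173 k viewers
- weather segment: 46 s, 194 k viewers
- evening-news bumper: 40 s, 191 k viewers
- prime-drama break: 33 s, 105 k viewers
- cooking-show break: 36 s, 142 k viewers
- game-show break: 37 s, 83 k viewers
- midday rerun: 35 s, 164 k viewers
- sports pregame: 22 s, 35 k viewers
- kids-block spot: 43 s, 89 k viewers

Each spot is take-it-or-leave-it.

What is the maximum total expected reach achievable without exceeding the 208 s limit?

Greedy by ratio would take documentary slot + late-talk slot + evening-news bumper + cooking-show break + midday rerun: 200 s used, total 915.
The 39 s tied up in late-talk slot is better spent on weather segment — total rises to 936 (207 s).

936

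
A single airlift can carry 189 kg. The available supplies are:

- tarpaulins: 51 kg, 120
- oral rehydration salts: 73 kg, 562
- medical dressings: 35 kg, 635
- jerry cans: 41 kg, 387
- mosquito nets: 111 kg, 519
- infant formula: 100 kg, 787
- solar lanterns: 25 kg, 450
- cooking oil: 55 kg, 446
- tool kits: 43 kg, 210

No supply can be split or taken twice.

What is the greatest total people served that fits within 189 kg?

2093

A density-first pass picks medical dressings + jerry cans + solar lanterns + cooking oil — 1918 at 156 kg.
The 41 kg tied up in jerry cans is better spent on oral rehydration salts — total rises to 2093 (188 kg).
Runner-up oral rehydration salts + medical dressings + jerry cans + solar lanterns tops out at 2034.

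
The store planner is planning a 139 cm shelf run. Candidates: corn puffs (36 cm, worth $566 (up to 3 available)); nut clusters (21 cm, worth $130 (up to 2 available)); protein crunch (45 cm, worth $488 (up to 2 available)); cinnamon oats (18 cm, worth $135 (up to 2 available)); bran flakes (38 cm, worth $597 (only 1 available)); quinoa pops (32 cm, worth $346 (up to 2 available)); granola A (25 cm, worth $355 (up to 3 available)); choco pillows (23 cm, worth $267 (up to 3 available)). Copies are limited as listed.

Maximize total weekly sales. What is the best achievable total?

2084

A density-first pass picks 3×corn puffs + granola A — 2053 at 133 cm.
Dropping corn puffs frees 36 cm; slotting in bran flakes (38 cm) lifts the total to 2084 at 135 cm.
Every other selection either busts 139 cm or exceeds an availability limit or fails to beat 2084.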